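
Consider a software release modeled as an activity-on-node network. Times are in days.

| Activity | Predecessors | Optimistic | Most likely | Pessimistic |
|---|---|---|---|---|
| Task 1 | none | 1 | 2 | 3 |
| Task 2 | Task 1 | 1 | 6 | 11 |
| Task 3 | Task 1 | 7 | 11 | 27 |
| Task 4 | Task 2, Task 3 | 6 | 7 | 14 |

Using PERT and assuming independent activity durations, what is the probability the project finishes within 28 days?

0.917

te_Task 1 = (1 + 4·2 + 3)/6 = 12/6 = 2; σ²_Task 1 = ((3−1)/6)² = 0.111
te_Task 2 = (1 + 4·6 + 11)/6 = 36/6 = 6; σ²_Task 2 = ((11−1)/6)² = 2.778
te_Task 3 = (7 + 4·11 + 27)/6 = 78/6 = 13; σ²_Task 3 = ((27−7)/6)² = 11.111
te_Task 4 = (6 + 4·7 + 14)/6 = 48/6 = 8; σ²_Task 4 = ((14−6)/6)² = 1.778

Forward pass:
ES_Task 1 = 0; EF_Task 1 = 2
ES_Task 2 = 2; EF_Task 2 = 2+6 = 8
ES_Task 3 = 2; EF_Task 3 = 2+13 = 15
ES_Task 4 = max(EF_Task 2=8, EF_Task 3=15) = 15; EF_Task 4 = 15+8 = 23
Expected project duration μ = 23 days. Critical path: Task 1 → Task 3 → Task 4.

Variance along critical path = 0.111 + 11.111 + 1.778 = 13.000; σ = √13.000 = 3.606 days.
Z = (28 − 23) / 3.606 = 1.387
P(T ≤ 28) = Φ(1.387) ≈ 0.917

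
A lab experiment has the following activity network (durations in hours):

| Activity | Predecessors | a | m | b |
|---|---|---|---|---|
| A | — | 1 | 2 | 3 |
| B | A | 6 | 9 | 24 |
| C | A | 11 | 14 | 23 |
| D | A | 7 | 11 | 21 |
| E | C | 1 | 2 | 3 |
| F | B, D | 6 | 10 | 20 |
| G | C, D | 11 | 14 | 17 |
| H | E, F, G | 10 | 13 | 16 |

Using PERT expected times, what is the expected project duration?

te_A = (1 + 4·2 + 3)/6 = 12/6 = 2
te_B = (6 + 4·9 + 24)/6 = 66/6 = 11
te_C = (11 + 4·14 + 23)/6 = 90/6 = 15
te_D = (7 + 4·11 + 21)/6 = 72/6 = 12
te_E = (1 + 4·2 + 3)/6 = 12/6 = 2
te_F = (6 + 4·10 + 20)/6 = 66/6 = 11
te_G = (11 + 4·14 + 17)/6 = 84/6 = 14
te_H = (10 + 4·13 + 16)/6 = 78/6 = 13

Forward pass:
ES_A = 0; EF_A = 2
ES_B = 2; EF_B = 2+11 = 13
ES_C = 2; EF_C = 2+15 = 17
ES_D = 2; EF_D = 2+12 = 14
ES_E = 17; EF_E = 17+2 = 19
ES_F = max(EF_B=13, EF_D=14) = 14; EF_F = 14+11 = 25
ES_G = max(EF_C=17, EF_D=14) = 17; EF_G = 17+14 = 31
ES_H = max(EF_E=19, EF_F=25, EF_G=31) = 31; EF_H = 31+13 = 44
Expected project duration μ = 44 hours. Critical path: A → C → G → H.

44 hours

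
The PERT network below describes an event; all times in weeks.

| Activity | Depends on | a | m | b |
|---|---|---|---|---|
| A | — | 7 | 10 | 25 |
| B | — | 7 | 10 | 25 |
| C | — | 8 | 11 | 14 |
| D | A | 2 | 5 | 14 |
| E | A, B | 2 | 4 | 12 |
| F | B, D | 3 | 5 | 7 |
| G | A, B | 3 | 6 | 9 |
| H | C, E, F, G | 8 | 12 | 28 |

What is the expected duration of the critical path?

te_A = (7 + 4·10 + 25)/6 = 72/6 = 12
te_B = (7 + 4·10 + 25)/6 = 72/6 = 12
te_C = (8 + 4·11 + 14)/6 = 66/6 = 11
te_D = (2 + 4·5 + 14)/6 = 36/6 = 6
te_E = (2 + 4·4 + 12)/6 = 30/6 = 5
te_F = (3 + 4·5 + 7)/6 = 30/6 = 5
te_G = (3 + 4·6 + 9)/6 = 36/6 = 6
te_H = (8 + 4·12 + 28)/6 = 84/6 = 14

Forward pass:
ES_A = 0; EF_A = 12
ES_B = 0; EF_B = 12
ES_C = 0; EF_C = 11
ES_D = 12; EF_D = 12+6 = 18
ES_E = max(EF_A=12, EF_B=12) = 12; EF_E = 12+5 = 17
ES_F = max(EF_B=12, EF_D=18) = 18; EF_F = 18+5 = 23
ES_G = max(EF_A=12, EF_B=12) = 12; EF_G = 12+6 = 18
ES_H = max(EF_C=11, EF_E=17, EF_F=23, EF_G=18) = 23; EF_H = 23+14 = 37
Expected project duration μ = 37 weeks. Critical path: A → D → F → H.

37 weeks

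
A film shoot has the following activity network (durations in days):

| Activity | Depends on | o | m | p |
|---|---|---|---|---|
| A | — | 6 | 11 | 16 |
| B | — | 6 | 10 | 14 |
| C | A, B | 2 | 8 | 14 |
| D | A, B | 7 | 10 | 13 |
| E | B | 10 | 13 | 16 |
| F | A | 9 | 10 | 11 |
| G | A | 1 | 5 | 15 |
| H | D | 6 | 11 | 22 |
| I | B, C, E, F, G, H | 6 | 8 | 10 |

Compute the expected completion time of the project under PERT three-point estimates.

41 days

te_A = (6 + 4·11 + 16)/6 = 66/6 = 11
te_B = (6 + 4·10 + 14)/6 = 60/6 = 10
te_C = (2 + 4·8 + 14)/6 = 48/6 = 8
te_D = (7 + 4·10 + 13)/6 = 60/6 = 10
te_E = (10 + 4·13 + 16)/6 = 78/6 = 13
te_F = (9 + 4·10 + 11)/6 = 60/6 = 10
te_G = (1 + 4·5 + 15)/6 = 36/6 = 6
te_H = (6 + 4·11 + 22)/6 = 72/6 = 12
te_I = (6 + 4·8 + 10)/6 = 48/6 = 8

Forward pass:
ES_A = 0; EF_A = 11
ES_B = 0; EF_B = 10
ES_C = max(EF_A=11, EF_B=10) = 11; EF_C = 11+8 = 19
ES_D = max(EF_A=11, EF_B=10) = 11; EF_D = 11+10 = 21
ES_E = 10; EF_E = 10+13 = 23
ES_F = 11; EF_F = 11+10 = 21
ES_G = 11; EF_G = 11+6 = 17
ES_H = 21; EF_H = 21+12 = 33
ES_I = max(EF_B=10, EF_C=19, EF_E=23, EF_F=21, EF_G=17, EF_H=33) = 33; EF_I = 33+8 = 41
Expected project duration μ = 41 days. Critical path: A → D → H → I.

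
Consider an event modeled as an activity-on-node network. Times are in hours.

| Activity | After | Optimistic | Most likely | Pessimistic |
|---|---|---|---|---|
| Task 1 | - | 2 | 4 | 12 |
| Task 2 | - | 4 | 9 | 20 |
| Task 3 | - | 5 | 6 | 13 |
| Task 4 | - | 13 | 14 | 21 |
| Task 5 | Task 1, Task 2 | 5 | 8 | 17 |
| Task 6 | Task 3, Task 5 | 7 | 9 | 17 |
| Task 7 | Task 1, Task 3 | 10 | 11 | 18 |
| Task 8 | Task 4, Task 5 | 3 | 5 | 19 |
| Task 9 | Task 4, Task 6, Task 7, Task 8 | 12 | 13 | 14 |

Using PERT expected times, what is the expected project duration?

te_Task 1 = (2 + 4·4 + 12)/6 = 30/6 = 5
te_Task 2 = (4 + 4·9 + 20)/6 = 60/6 = 10
te_Task 3 = (5 + 4·6 + 13)/6 = 42/6 = 7
te_Task 4 = (13 + 4·14 + 21)/6 = 90/6 = 15
te_Task 5 = (5 + 4·8 + 17)/6 = 54/6 = 9
te_Task 6 = (7 + 4·9 + 17)/6 = 60/6 = 10
te_Task 7 = (10 + 4·11 + 18)/6 = 72/6 = 12
te_Task 8 = (3 + 4·5 + 19)/6 = 42/6 = 7
te_Task 9 = (12 + 4·13 + 14)/6 = 78/6 = 13

Forward pass:
ES_Task 1 = 0; EF_Task 1 = 5
ES_Task 2 = 0; EF_Task 2 = 10
ES_Task 3 = 0; EF_Task 3 = 7
ES_Task 4 = 0; EF_Task 4 = 15
ES_Task 5 = max(EF_Task 1=5, EF_Task 2=10) = 10; EF_Task 5 = 10+9 = 19
ES_Task 6 = max(EF_Task 3=7, EF_Task 5=19) = 19; EF_Task 6 = 19+10 = 29
ES_Task 7 = max(EF_Task 1=5, EF_Task 3=7) = 7; EF_Task 7 = 7+12 = 19
ES_Task 8 = max(EF_Task 4=15, EF_Task 5=19) = 19; EF_Task 8 = 19+7 = 26
ES_Task 9 = max(EF_Task 4=15, EF_Task 6=29, EF_Task 7=19, EF_Task 8=26) = 29; EF_Task 9 = 29+13 = 42
Expected project duration μ = 42 hours. Critical path: Task 2 → Task 5 → Task 6 → Task 9.

42 hours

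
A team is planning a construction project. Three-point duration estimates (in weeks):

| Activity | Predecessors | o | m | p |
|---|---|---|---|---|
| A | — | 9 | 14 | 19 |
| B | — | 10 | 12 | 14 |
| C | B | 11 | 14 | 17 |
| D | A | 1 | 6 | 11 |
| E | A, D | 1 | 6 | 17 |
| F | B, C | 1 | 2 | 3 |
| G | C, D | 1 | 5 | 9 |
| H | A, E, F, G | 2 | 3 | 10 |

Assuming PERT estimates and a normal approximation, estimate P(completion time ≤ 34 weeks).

0.327

te_A = (9 + 4·14 + 19)/6 = 84/6 = 14; σ²_A = ((19−9)/6)² = 2.778
te_B = (10 + 4·12 + 14)/6 = 72/6 = 12; σ²_B = ((14−10)/6)² = 0.444
te_C = (11 + 4·14 + 17)/6 = 84/6 = 14; σ²_C = ((17−11)/6)² = 1.000
te_D = (1 + 4·6 + 11)/6 = 36/6 = 6; σ²_D = ((11−1)/6)² = 2.778
te_E = (1 + 4·6 + 17)/6 = 42/6 = 7; σ²_E = ((17−1)/6)² = 7.111
te_F = (1 + 4·2 + 3)/6 = 12/6 = 2; σ²_F = ((3−1)/6)² = 0.111
te_G = (1 + 4·5 + 9)/6 = 30/6 = 5; σ²_G = ((9−1)/6)² = 1.778
te_H = (2 + 4·3 + 10)/6 = 24/6 = 4; σ²_H = ((10−2)/6)² = 1.778

Forward pass:
ES_A = 0; EF_A = 14
ES_B = 0; EF_B = 12
ES_C = 12; EF_C = 12+14 = 26
ES_D = 14; EF_D = 14+6 = 20
ES_E = max(EF_A=14, EF_D=20) = 20; EF_E = 20+7 = 27
ES_F = max(EF_B=12, EF_C=26) = 26; EF_F = 26+2 = 28
ES_G = max(EF_C=26, EF_D=20) = 26; EF_G = 26+5 = 31
ES_H = max(EF_A=14, EF_E=27, EF_F=28, EF_G=31) = 31; EF_H = 31+4 = 35
Expected project duration μ = 35 weeks. Critical path: B → C → G → H.

Variance along critical path = 0.444 + 1.000 + 1.778 + 1.778 = 5.000; σ = √5.000 = 2.236 weeks.
Z = (34 − 35) / 2.236 = -0.447
P(T ≤ 34) = Φ(-0.447) ≈ 0.327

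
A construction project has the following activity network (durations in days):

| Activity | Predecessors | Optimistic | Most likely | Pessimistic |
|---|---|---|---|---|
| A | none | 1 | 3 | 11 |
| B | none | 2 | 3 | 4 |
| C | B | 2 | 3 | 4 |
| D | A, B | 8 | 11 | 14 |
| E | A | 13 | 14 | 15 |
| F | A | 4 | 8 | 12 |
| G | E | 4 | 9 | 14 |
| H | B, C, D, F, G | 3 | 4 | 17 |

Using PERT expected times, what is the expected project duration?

te_A = (1 + 4·3 + 11)/6 = 24/6 = 4
te_B = (2 + 4·3 + 4)/6 = 18/6 = 3
te_C = (2 + 4·3 + 4)/6 = 18/6 = 3
te_D = (8 + 4·11 + 14)/6 = 66/6 = 11
te_E = (13 + 4·14 + 15)/6 = 84/6 = 14
te_F = (4 + 4·8 + 12)/6 = 48/6 = 8
te_G = (4 + 4·9 + 14)/6 = 54/6 = 9
te_H = (3 + 4·4 + 17)/6 = 36/6 = 6

Forward pass:
ES_A = 0; EF_A = 4
ES_B = 0; EF_B = 3
ES_C = 3; EF_C = 3+3 = 6
ES_D = max(EF_A=4, EF_B=3) = 4; EF_D = 4+11 = 15
ES_E = 4; EF_E = 4+14 = 18
ES_F = 4; EF_F = 4+8 = 12
ES_G = 18; EF_G = 18+9 = 27
ES_H = max(EF_B=3, EF_C=6, EF_D=15, EF_F=12, EF_G=27) = 27; EF_H = 27+6 = 33
Expected project duration μ = 33 days. Critical path: A → E → G → H.

33 days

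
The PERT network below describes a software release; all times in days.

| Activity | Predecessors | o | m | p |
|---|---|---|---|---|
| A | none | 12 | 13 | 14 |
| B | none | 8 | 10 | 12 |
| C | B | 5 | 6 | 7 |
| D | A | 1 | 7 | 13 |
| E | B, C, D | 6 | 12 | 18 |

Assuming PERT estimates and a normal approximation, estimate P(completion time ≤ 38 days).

0.982

te_A = (12 + 4·13 + 14)/6 = 78/6 = 13; σ²_A = ((14−12)/6)² = 0.111
te_B = (8 + 4·10 + 12)/6 = 60/6 = 10; σ²_B = ((12−8)/6)² = 0.444
te_C = (5 + 4·6 + 7)/6 = 36/6 = 6; σ²_C = ((7−5)/6)² = 0.111
te_D = (1 + 4·7 + 13)/6 = 42/6 = 7; σ²_D = ((13−1)/6)² = 4.000
te_E = (6 + 4·12 + 18)/6 = 72/6 = 12; σ²_E = ((18−6)/6)² = 4.000

Forward pass:
ES_A = 0; EF_A = 13
ES_B = 0; EF_B = 10
ES_C = 10; EF_C = 10+6 = 16
ES_D = 13; EF_D = 13+7 = 20
ES_E = max(EF_B=10, EF_C=16, EF_D=20) = 20; EF_E = 20+12 = 32
Expected project duration μ = 32 days. Critical path: A → D → E.

Variance along critical path = 0.111 + 4.000 + 4.000 = 8.111; σ = √8.111 = 2.848 days.
Z = (38 − 32) / 2.848 = 2.107
P(T ≤ 38) = Φ(2.107) ≈ 0.982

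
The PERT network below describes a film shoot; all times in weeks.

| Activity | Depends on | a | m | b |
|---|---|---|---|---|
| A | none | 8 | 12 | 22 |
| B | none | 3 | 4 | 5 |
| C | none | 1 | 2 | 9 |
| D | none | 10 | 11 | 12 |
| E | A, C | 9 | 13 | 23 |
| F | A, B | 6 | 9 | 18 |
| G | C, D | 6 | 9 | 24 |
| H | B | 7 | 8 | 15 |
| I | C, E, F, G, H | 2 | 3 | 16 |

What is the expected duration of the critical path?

32 weeks

te_A = (8 + 4·12 + 22)/6 = 78/6 = 13
te_B = (3 + 4·4 + 5)/6 = 24/6 = 4
te_C = (1 + 4·2 + 9)/6 = 18/6 = 3
te_D = (10 + 4·11 + 12)/6 = 66/6 = 11
te_E = (9 + 4·13 + 23)/6 = 84/6 = 14
te_F = (6 + 4·9 + 18)/6 = 60/6 = 10
te_G = (6 + 4·9 + 24)/6 = 66/6 = 11
te_H = (7 + 4·8 + 15)/6 = 54/6 = 9
te_I = (2 + 4·3 + 16)/6 = 30/6 = 5

Forward pass:
ES_A = 0; EF_A = 13
ES_B = 0; EF_B = 4
ES_C = 0; EF_C = 3
ES_D = 0; EF_D = 11
ES_E = max(EF_A=13, EF_C=3) = 13; EF_E = 13+14 = 27
ES_F = max(EF_A=13, EF_B=4) = 13; EF_F = 13+10 = 23
ES_G = max(EF_C=3, EF_D=11) = 11; EF_G = 11+11 = 22
ES_H = 4; EF_H = 4+9 = 13
ES_I = max(EF_C=3, EF_E=27, EF_F=23, EF_G=22, EF_H=13) = 27; EF_I = 27+5 = 32
Expected project duration μ = 32 weeks. Critical path: A → E → I.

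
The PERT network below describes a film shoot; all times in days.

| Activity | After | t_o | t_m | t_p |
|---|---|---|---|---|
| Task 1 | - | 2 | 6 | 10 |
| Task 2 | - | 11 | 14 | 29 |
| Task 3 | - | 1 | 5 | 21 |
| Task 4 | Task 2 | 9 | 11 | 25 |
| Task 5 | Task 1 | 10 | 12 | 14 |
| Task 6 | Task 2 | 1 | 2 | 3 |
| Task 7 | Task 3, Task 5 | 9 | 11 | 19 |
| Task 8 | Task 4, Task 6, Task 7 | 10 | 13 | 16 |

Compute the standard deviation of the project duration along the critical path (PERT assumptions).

2.45 days

te_Task 1 = (2 + 4·6 + 10)/6 = 36/6 = 6; σ²_Task 1 = ((10−2)/6)² = 1.778
te_Task 2 = (11 + 4·14 + 29)/6 = 96/6 = 16; σ²_Task 2 = ((29−11)/6)² = 9.000
te_Task 3 = (1 + 4·5 + 21)/6 = 42/6 = 7; σ²_Task 3 = ((21−1)/6)² = 11.111
te_Task 4 = (9 + 4·11 + 25)/6 = 78/6 = 13; σ²_Task 4 = ((25−9)/6)² = 7.111
te_Task 5 = (10 + 4·12 + 14)/6 = 72/6 = 12; σ²_Task 5 = ((14−10)/6)² = 0.444
te_Task 6 = (1 + 4·2 + 3)/6 = 12/6 = 2; σ²_Task 6 = ((3−1)/6)² = 0.111
te_Task 7 = (9 + 4·11 + 19)/6 = 72/6 = 12; σ²_Task 7 = ((19−9)/6)² = 2.778
te_Task 8 = (10 + 4·13 + 16)/6 = 78/6 = 13; σ²_Task 8 = ((16−10)/6)² = 1.000

Forward pass:
ES_Task 1 = 0; EF_Task 1 = 6
ES_Task 2 = 0; EF_Task 2 = 16
ES_Task 3 = 0; EF_Task 3 = 7
ES_Task 4 = 16; EF_Task 4 = 16+13 = 29
ES_Task 5 = 6; EF_Task 5 = 6+12 = 18
ES_Task 6 = 16; EF_Task 6 = 16+2 = 18
ES_Task 7 = max(EF_Task 3=7, EF_Task 5=18) = 18; EF_Task 7 = 18+12 = 30
ES_Task 8 = max(EF_Task 4=29, EF_Task 6=18, EF_Task 7=30) = 30; EF_Task 8 = 30+13 = 43
Expected project duration μ = 43 days. Critical path: Task 1 → Task 5 → Task 7 → Task 8.

Variance along critical path = 1.778 + 0.444 + 2.778 + 1.000 = 6.000
σ = √6.000 = 2.449 days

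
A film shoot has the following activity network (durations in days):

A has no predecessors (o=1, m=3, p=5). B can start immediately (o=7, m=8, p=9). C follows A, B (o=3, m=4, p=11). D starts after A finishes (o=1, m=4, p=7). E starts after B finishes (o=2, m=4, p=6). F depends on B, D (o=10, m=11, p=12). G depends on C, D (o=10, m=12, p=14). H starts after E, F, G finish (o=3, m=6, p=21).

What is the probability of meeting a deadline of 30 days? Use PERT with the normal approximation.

0.186

te_A = (1 + 4·3 + 5)/6 = 18/6 = 3; σ²_A = ((5−1)/6)² = 0.444
te_B = (7 + 4·8 + 9)/6 = 48/6 = 8; σ²_B = ((9−7)/6)² = 0.111
te_C = (3 + 4·4 + 11)/6 = 30/6 = 5; σ²_C = ((11−3)/6)² = 1.778
te_D = (1 + 4·4 + 7)/6 = 24/6 = 4; σ²_D = ((7−1)/6)² = 1.000
te_E = (2 + 4·4 + 6)/6 = 24/6 = 4; σ²_E = ((6−2)/6)² = 0.444
te_F = (10 + 4·11 + 12)/6 = 66/6 = 11; σ²_F = ((12−10)/6)² = 0.111
te_G = (10 + 4·12 + 14)/6 = 72/6 = 12; σ²_G = ((14−10)/6)² = 0.444
te_H = (3 + 4·6 + 21)/6 = 48/6 = 8; σ²_H = ((21−3)/6)² = 9.000

Forward pass:
ES_A = 0; EF_A = 3
ES_B = 0; EF_B = 8
ES_C = max(EF_A=3, EF_B=8) = 8; EF_C = 8+5 = 13
ES_D = 3; EF_D = 3+4 = 7
ES_E = 8; EF_E = 8+4 = 12
ES_F = max(EF_B=8, EF_D=7) = 8; EF_F = 8+11 = 19
ES_G = max(EF_C=13, EF_D=7) = 13; EF_G = 13+12 = 25
ES_H = max(EF_E=12, EF_F=19, EF_G=25) = 25; EF_H = 25+8 = 33
Expected project duration μ = 33 days. Critical path: B → C → G → H.

Variance along critical path = 0.111 + 1.778 + 0.444 + 9.000 = 11.333; σ = √11.333 = 3.367 days.
Z = (30 − 33) / 3.367 = -0.891
P(T ≤ 30) = Φ(-0.891) ≈ 0.186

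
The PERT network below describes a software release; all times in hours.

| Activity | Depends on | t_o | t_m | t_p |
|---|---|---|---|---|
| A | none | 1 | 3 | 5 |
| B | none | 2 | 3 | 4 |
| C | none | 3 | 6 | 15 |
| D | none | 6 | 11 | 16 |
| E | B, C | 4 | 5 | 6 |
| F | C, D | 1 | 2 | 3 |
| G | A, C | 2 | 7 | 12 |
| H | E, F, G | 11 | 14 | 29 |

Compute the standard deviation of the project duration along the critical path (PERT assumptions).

3.97 hours

te_A = (1 + 4·3 + 5)/6 = 18/6 = 3; σ²_A = ((5−1)/6)² = 0.444
te_B = (2 + 4·3 + 4)/6 = 18/6 = 3; σ²_B = ((4−2)/6)² = 0.111
te_C = (3 + 4·6 + 15)/6 = 42/6 = 7; σ²_C = ((15−3)/6)² = 4.000
te_D = (6 + 4·11 + 16)/6 = 66/6 = 11; σ²_D = ((16−6)/6)² = 2.778
te_E = (4 + 4·5 + 6)/6 = 30/6 = 5; σ²_E = ((6−4)/6)² = 0.111
te_F = (1 + 4·2 + 3)/6 = 12/6 = 2; σ²_F = ((3−1)/6)² = 0.111
te_G = (2 + 4·7 + 12)/6 = 42/6 = 7; σ²_G = ((12−2)/6)² = 2.778
te_H = (11 + 4·14 + 29)/6 = 96/6 = 16; σ²_H = ((29−11)/6)² = 9.000

Forward pass:
ES_A = 0; EF_A = 3
ES_B = 0; EF_B = 3
ES_C = 0; EF_C = 7
ES_D = 0; EF_D = 11
ES_E = max(EF_B=3, EF_C=7) = 7; EF_E = 7+5 = 12
ES_F = max(EF_C=7, EF_D=11) = 11; EF_F = 11+2 = 13
ES_G = max(EF_A=3, EF_C=7) = 7; EF_G = 7+7 = 14
ES_H = max(EF_E=12, EF_F=13, EF_G=14) = 14; EF_H = 14+16 = 30
Expected project duration μ = 30 hours. Critical path: C → G → H.

Variance along critical path = 4.000 + 2.778 + 9.000 = 15.778
σ = √15.778 = 3.972 hours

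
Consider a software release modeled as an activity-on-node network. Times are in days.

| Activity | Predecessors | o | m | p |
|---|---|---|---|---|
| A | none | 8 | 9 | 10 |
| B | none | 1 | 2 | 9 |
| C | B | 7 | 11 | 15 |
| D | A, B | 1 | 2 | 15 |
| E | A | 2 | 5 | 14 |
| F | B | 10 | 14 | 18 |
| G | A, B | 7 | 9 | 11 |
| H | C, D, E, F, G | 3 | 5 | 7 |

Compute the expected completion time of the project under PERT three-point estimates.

te_A = (8 + 4·9 + 10)/6 = 54/6 = 9
te_B = (1 + 4·2 + 9)/6 = 18/6 = 3
te_C = (7 + 4·11 + 15)/6 = 66/6 = 11
te_D = (1 + 4·2 + 15)/6 = 24/6 = 4
te_E = (2 + 4·5 + 14)/6 = 36/6 = 6
te_F = (10 + 4·14 + 18)/6 = 84/6 = 14
te_G = (7 + 4·9 + 11)/6 = 54/6 = 9
te_H = (3 + 4·5 + 7)/6 = 30/6 = 5

Forward pass:
ES_A = 0; EF_A = 9
ES_B = 0; EF_B = 3
ES_C = 3; EF_C = 3+11 = 14
ES_D = max(EF_A=9, EF_B=3) = 9; EF_D = 9+4 = 13
ES_E = 9; EF_E = 9+6 = 15
ES_F = 3; EF_F = 3+14 = 17
ES_G = max(EF_A=9, EF_B=3) = 9; EF_G = 9+9 = 18
ES_H = max(EF_C=14, EF_D=13, EF_E=15, EF_F=17, EF_G=18) = 18; EF_H = 18+5 = 23
Expected project duration μ = 23 days. Critical path: A → G → H.

23 days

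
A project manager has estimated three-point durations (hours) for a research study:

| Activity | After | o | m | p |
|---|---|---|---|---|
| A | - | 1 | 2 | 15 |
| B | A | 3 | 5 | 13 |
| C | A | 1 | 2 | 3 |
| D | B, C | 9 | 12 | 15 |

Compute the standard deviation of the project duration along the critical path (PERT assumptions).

3.04 hours

te_A = (1 + 4·2 + 15)/6 = 24/6 = 4; σ²_A = ((15−1)/6)² = 5.444
te_B = (3 + 4·5 + 13)/6 = 36/6 = 6; σ²_B = ((13−3)/6)² = 2.778
te_C = (1 + 4·2 + 3)/6 = 12/6 = 2; σ²_C = ((3−1)/6)² = 0.111
te_D = (9 + 4·12 + 15)/6 = 72/6 = 12; σ²_D = ((15−9)/6)² = 1.000

Forward pass:
ES_A = 0; EF_A = 4
ES_B = 4; EF_B = 4+6 = 10
ES_C = 4; EF_C = 4+2 = 6
ES_D = max(EF_B=10, EF_C=6) = 10; EF_D = 10+12 = 22
Expected project duration μ = 22 hours. Critical path: A → B → D.

Variance along critical path = 5.444 + 2.778 + 1.000 = 9.222
σ = √9.222 = 3.037 hours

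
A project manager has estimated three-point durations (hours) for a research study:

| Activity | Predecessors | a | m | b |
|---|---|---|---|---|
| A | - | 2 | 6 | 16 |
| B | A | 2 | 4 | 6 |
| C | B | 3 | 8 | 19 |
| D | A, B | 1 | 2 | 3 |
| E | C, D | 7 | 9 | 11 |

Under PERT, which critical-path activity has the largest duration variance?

C

te_A = (2 + 4·6 + 16)/6 = 42/6 = 7; σ²_A = ((16−2)/6)² = 5.444
te_B = (2 + 4·4 + 6)/6 = 24/6 = 4; σ²_B = ((6−2)/6)² = 0.444
te_C = (3 + 4·8 + 19)/6 = 54/6 = 9; σ²_C = ((19−3)/6)² = 7.111
te_D = (1 + 4·2 + 3)/6 = 12/6 = 2; σ²_D = ((3−1)/6)² = 0.111
te_E = (7 + 4·9 + 11)/6 = 54/6 = 9; σ²_E = ((11−7)/6)² = 0.444

Forward pass:
ES_A = 0; EF_A = 7
ES_B = 7; EF_B = 7+4 = 11
ES_C = 11; EF_C = 11+9 = 20
ES_D = max(EF_A=7, EF_B=11) = 11; EF_D = 11+2 = 13
ES_E = max(EF_C=20, EF_D=13) = 20; EF_E = 20+9 = 29
Expected project duration μ = 29 hours. Critical path: A → B → C → E.

Variances on critical path: σ²_A=5.444, σ²_B=0.444, σ²_C=7.111, σ²_E=0.444.
Largest is σ²_C = 7.111.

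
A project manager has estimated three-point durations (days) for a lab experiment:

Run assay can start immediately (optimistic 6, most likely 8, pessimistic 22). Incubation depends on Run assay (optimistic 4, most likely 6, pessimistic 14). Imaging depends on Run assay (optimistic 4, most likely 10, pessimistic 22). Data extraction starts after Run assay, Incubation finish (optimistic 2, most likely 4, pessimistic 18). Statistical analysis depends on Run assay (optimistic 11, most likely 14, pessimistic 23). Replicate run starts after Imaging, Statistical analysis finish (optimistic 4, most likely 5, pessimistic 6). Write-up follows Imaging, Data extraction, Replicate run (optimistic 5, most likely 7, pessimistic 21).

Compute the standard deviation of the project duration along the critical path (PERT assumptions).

4.28 days

te_Run assay = (6 + 4·8 + 22)/6 = 60/6 = 10; σ²_Run assay = ((22−6)/6)² = 7.111
te_Incubation = (4 + 4·6 + 14)/6 = 42/6 = 7; σ²_Incubation = ((14−4)/6)² = 2.778
te_Imaging = (4 + 4·10 + 22)/6 = 66/6 = 11; σ²_Imaging = ((22−4)/6)² = 9.000
te_Data extraction = (2 + 4·4 + 18)/6 = 36/6 = 6; σ²_Data extraction = ((18−2)/6)² = 7.111
te_Statistical analysis = (11 + 4·14 + 23)/6 = 90/6 = 15; σ²_Statistical analysis = ((23−11)/6)² = 4.000
te_Replicate run = (4 + 4·5 + 6)/6 = 30/6 = 5; σ²_Replicate run = ((6−4)/6)² = 0.111
te_Write-up = (5 + 4·7 + 21)/6 = 54/6 = 9; σ²_Write-up = ((21−5)/6)² = 7.111

Forward pass:
ES_Run assay = 0; EF_Run assay = 10
ES_Incubation = 10; EF_Incubation = 10+7 = 17
ES_Imaging = 10; EF_Imaging = 10+11 = 21
ES_Data extraction = max(EF_Run assay=10, EF_Incubation=17) = 17; EF_Data extraction = 17+6 = 23
ES_Statistical analysis = 10; EF_Statistical analysis = 10+15 = 25
ES_Replicate run = max(EF_Imaging=21, EF_Statistical analysis=25) = 25; EF_Replicate run = 25+5 = 30
ES_Write-up = max(EF_Imaging=21, EF_Data extraction=23, EF_Replicate run=30) = 30; EF_Write-up = 30+9 = 39
Expected project duration μ = 39 days. Critical path: Run assay → Statistical analysis → Replicate run → Write-up.

Variance along critical path = 7.111 + 4.000 + 0.111 + 7.111 = 18.333
σ = √18.333 = 4.282 days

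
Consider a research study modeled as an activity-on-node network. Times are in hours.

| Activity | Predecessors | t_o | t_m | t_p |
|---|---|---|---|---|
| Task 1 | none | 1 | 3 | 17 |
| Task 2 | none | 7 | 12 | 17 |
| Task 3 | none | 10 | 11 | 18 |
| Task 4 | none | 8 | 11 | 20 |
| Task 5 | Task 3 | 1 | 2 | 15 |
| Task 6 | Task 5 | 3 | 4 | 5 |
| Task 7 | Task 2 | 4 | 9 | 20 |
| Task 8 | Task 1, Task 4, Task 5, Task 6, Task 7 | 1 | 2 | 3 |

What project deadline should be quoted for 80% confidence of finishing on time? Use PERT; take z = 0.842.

te_Task 1 = (1 + 4·3 + 17)/6 = 30/6 = 5; σ²_Task 1 = ((17−1)/6)² = 7.111
te_Task 2 = (7 + 4·12 + 17)/6 = 72/6 = 12; σ²_Task 2 = ((17−7)/6)² = 2.778
te_Task 3 = (10 + 4·11 + 18)/6 = 72/6 = 12; σ²_Task 3 = ((18−10)/6)² = 1.778
te_Task 4 = (8 + 4·11 + 20)/6 = 72/6 = 12; σ²_Task 4 = ((20−8)/6)² = 4.000
te_Task 5 = (1 + 4·2 + 15)/6 = 24/6 = 4; σ²_Task 5 = ((15−1)/6)² = 5.444
te_Task 6 = (3 + 4·4 + 5)/6 = 24/6 = 4; σ²_Task 6 = ((5−3)/6)² = 0.111
te_Task 7 = (4 + 4·9 + 20)/6 = 60/6 = 10; σ²_Task 7 = ((20−4)/6)² = 7.111
te_Task 8 = (1 + 4·2 + 3)/6 = 12/6 = 2; σ²_Task 8 = ((3−1)/6)² = 0.111

Forward pass:
ES_Task 1 = 0; EF_Task 1 = 5
ES_Task 2 = 0; EF_Task 2 = 12
ES_Task 3 = 0; EF_Task 3 = 12
ES_Task 4 = 0; EF_Task 4 = 12
ES_Task 5 = 12; EF_Task 5 = 12+4 = 16
ES_Task 6 = 16; EF_Task 6 = 16+4 = 20
ES_Task 7 = 12; EF_Task 7 = 12+10 = 22
ES_Task 8 = max(EF_Task 1=5, EF_Task 4=12, EF_Task 5=16, EF_Task 6=20, EF_Task 7=22) = 22; EF_Task 8 = 22+2 = 24
Expected project duration μ = 24 hours. Critical path: Task 2 → Task 7 → Task 8.

Variance along critical path = 2.778 + 7.111 + 0.111 = 10.000; σ = 3.162 hours.
D = μ + z·σ = 24 + 0.842·3.162 = 26.7 hours

26.7 hours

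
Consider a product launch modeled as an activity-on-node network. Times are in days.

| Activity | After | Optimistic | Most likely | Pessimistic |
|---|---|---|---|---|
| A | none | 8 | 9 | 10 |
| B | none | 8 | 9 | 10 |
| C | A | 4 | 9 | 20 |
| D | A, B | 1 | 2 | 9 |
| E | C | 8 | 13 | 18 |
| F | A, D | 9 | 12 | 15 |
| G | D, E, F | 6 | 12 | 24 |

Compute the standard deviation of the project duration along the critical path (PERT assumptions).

te_A = (8 + 4·9 + 10)/6 = 54/6 = 9; σ²_A = ((10−8)/6)² = 0.111
te_B = (8 + 4·9 + 10)/6 = 54/6 = 9; σ²_B = ((10−8)/6)² = 0.111
te_C = (4 + 4·9 + 20)/6 = 60/6 = 10; σ²_C = ((20−4)/6)² = 7.111
te_D = (1 + 4·2 + 9)/6 = 18/6 = 3; σ²_D = ((9−1)/6)² = 1.778
te_E = (8 + 4·13 + 18)/6 = 78/6 = 13; σ²_E = ((18−8)/6)² = 2.778
te_F = (9 + 4·12 + 15)/6 = 72/6 = 12; σ²_F = ((15−9)/6)² = 1.000
te_G = (6 + 4·12 + 24)/6 = 78/6 = 13; σ²_G = ((24−6)/6)² = 9.000

Forward pass:
ES_A = 0; EF_A = 9
ES_B = 0; EF_B = 9
ES_C = 9; EF_C = 9+10 = 19
ES_D = max(EF_A=9, EF_B=9) = 9; EF_D = 9+3 = 12
ES_E = 19; EF_E = 19+13 = 32
ES_F = max(EF_A=9, EF_D=12) = 12; EF_F = 12+12 = 24
ES_G = max(EF_D=12, EF_E=32, EF_F=24) = 32; EF_G = 32+13 = 45
Expected project duration μ = 45 days. Critical path: A → C → E → G.

Variance along critical path = 0.111 + 7.111 + 2.778 + 9.000 = 19.000
σ = √19.000 = 4.359 days

4.36 days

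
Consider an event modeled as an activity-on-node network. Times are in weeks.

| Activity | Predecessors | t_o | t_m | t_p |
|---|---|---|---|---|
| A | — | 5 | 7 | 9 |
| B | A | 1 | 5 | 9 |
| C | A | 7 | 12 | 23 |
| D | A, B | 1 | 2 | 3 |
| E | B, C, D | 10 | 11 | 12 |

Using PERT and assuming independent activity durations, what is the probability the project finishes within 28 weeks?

te_A = (5 + 4·7 + 9)/6 = 42/6 = 7; σ²_A = ((9−5)/6)² = 0.444
te_B = (1 + 4·5 + 9)/6 = 30/6 = 5; σ²_B = ((9−1)/6)² = 1.778
te_C = (7 + 4·12 + 23)/6 = 78/6 = 13; σ²_C = ((23−7)/6)² = 7.111
te_D = (1 + 4·2 + 3)/6 = 12/6 = 2; σ²_D = ((3−1)/6)² = 0.111
te_E = (10 + 4·11 + 12)/6 = 66/6 = 11; σ²_E = ((12−10)/6)² = 0.111

Forward pass:
ES_A = 0; EF_A = 7
ES_B = 7; EF_B = 7+5 = 12
ES_C = 7; EF_C = 7+13 = 20
ES_D = max(EF_A=7, EF_B=12) = 12; EF_D = 12+2 = 14
ES_E = max(EF_B=12, EF_C=20, EF_D=14) = 20; EF_E = 20+11 = 31
Expected project duration μ = 31 weeks. Critical path: A → C → E.

Variance along critical path = 0.444 + 7.111 + 0.111 = 7.667; σ = √7.667 = 2.769 weeks.
Z = (28 − 31) / 2.769 = -1.083
P(T ≤ 28) = Φ(-1.083) ≈ 0.139

0.139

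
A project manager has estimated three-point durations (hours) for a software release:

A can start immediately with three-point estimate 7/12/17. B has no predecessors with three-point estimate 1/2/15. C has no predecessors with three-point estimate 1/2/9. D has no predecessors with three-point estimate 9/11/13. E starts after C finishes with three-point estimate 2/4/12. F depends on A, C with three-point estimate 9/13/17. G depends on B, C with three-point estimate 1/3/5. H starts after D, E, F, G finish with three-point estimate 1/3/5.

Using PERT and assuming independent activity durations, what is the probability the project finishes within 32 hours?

0.963

te_A = (7 + 4·12 + 17)/6 = 72/6 = 12; σ²_A = ((17−7)/6)² = 2.778
te_B = (1 + 4·2 + 15)/6 = 24/6 = 4; σ²_B = ((15−1)/6)² = 5.444
te_C = (1 + 4·2 + 9)/6 = 18/6 = 3; σ²_C = ((9−1)/6)² = 1.778
te_D = (9 + 4·11 + 13)/6 = 66/6 = 11; σ²_D = ((13−9)/6)² = 0.444
te_E = (2 + 4·4 + 12)/6 = 30/6 = 5; σ²_E = ((12−2)/6)² = 2.778
te_F = (9 + 4·13 + 17)/6 = 78/6 = 13; σ²_F = ((17−9)/6)² = 1.778
te_G = (1 + 4·3 + 5)/6 = 18/6 = 3; σ²_G = ((5−1)/6)² = 0.444
te_H = (1 + 4·3 + 5)/6 = 18/6 = 3; σ²_H = ((5−1)/6)² = 0.444

Forward pass:
ES_A = 0; EF_A = 12
ES_B = 0; EF_B = 4
ES_C = 0; EF_C = 3
ES_D = 0; EF_D = 11
ES_E = 3; EF_E = 3+5 = 8
ES_F = max(EF_A=12, EF_C=3) = 12; EF_F = 12+13 = 25
ES_G = max(EF_B=4, EF_C=3) = 4; EF_G = 4+3 = 7
ES_H = max(EF_D=11, EF_E=8, EF_F=25, EF_G=7) = 25; EF_H = 25+3 = 28
Expected project duration μ = 28 hours. Critical path: A → F → H.

Variance along critical path = 2.778 + 1.778 + 0.444 = 5.000; σ = √5.000 = 2.236 hours.
Z = (32 − 28) / 2.236 = 1.789
P(T ≤ 32) = Φ(1.789) ≈ 0.963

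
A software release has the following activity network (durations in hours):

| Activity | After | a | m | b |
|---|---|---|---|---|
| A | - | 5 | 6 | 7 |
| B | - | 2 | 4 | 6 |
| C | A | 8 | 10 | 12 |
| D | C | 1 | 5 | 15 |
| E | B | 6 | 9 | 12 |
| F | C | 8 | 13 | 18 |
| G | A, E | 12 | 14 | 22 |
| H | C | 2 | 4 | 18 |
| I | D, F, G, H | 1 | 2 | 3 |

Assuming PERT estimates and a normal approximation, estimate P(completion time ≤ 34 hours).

te_A = (5 + 4·6 + 7)/6 = 36/6 = 6; σ²_A = ((7−5)/6)² = 0.111
te_B = (2 + 4·4 + 6)/6 = 24/6 = 4; σ²_B = ((6−2)/6)² = 0.444
te_C = (8 + 4·10 + 12)/6 = 60/6 = 10; σ²_C = ((12−8)/6)² = 0.444
te_D = (1 + 4·5 + 15)/6 = 36/6 = 6; σ²_D = ((15−1)/6)² = 5.444
te_E = (6 + 4·9 + 12)/6 = 54/6 = 9; σ²_E = ((12−6)/6)² = 1.000
te_F = (8 + 4·13 + 18)/6 = 78/6 = 13; σ²_F = ((18−8)/6)² = 2.778
te_G = (12 + 4·14 + 22)/6 = 90/6 = 15; σ²_G = ((22−12)/6)² = 2.778
te_H = (2 + 4·4 + 18)/6 = 36/6 = 6; σ²_H = ((18−2)/6)² = 7.111
te_I = (1 + 4·2 + 3)/6 = 12/6 = 2; σ²_I = ((3−1)/6)² = 0.111

Forward pass:
ES_A = 0; EF_A = 6
ES_B = 0; EF_B = 4
ES_C = 6; EF_C = 6+10 = 16
ES_D = 16; EF_D = 16+6 = 22
ES_E = 4; EF_E = 4+9 = 13
ES_F = 16; EF_F = 16+13 = 29
ES_G = max(EF_A=6, EF_E=13) = 13; EF_G = 13+15 = 28
ES_H = 16; EF_H = 16+6 = 22
ES_I = max(EF_D=22, EF_F=29, EF_G=28, EF_H=22) = 29; EF_I = 29+2 = 31
Expected project duration μ = 31 hours. Critical path: A → C → F → I.

Variance along critical path = 0.111 + 0.444 + 2.778 + 0.111 = 3.444; σ = √3.444 = 1.856 hours.
Z = (34 − 31) / 1.856 = 1.616
P(T ≤ 34) = Φ(1.616) ≈ 0.947

0.947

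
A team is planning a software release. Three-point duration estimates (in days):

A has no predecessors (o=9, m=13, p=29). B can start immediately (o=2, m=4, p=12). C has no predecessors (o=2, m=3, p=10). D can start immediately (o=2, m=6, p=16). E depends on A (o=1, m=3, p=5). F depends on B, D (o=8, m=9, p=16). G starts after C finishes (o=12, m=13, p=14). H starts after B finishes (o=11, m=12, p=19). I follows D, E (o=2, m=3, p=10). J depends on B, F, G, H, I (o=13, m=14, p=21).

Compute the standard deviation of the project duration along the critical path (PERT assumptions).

3.89 days

te_A = (9 + 4·13 + 29)/6 = 90/6 = 15; σ²_A = ((29−9)/6)² = 11.111
te_B = (2 + 4·4 + 12)/6 = 30/6 = 5; σ²_B = ((12−2)/6)² = 2.778
te_C = (2 + 4·3 + 10)/6 = 24/6 = 4; σ²_C = ((10−2)/6)² = 1.778
te_D = (2 + 4·6 + 16)/6 = 42/6 = 7; σ²_D = ((16−2)/6)² = 5.444
te_E = (1 + 4·3 + 5)/6 = 18/6 = 3; σ²_E = ((5−1)/6)² = 0.444
te_F = (8 + 4·9 + 16)/6 = 60/6 = 10; σ²_F = ((16−8)/6)² = 1.778
te_G = (12 + 4·13 + 14)/6 = 78/6 = 13; σ²_G = ((14−12)/6)² = 0.111
te_H = (11 + 4·12 + 19)/6 = 78/6 = 13; σ²_H = ((19−11)/6)² = 1.778
te_I = (2 + 4·3 + 10)/6 = 24/6 = 4; σ²_I = ((10−2)/6)² = 1.778
te_J = (13 + 4·14 + 21)/6 = 90/6 = 15; σ²_J = ((21−13)/6)² = 1.778

Forward pass:
ES_A = 0; EF_A = 15
ES_B = 0; EF_B = 5
ES_C = 0; EF_C = 4
ES_D = 0; EF_D = 7
ES_E = 15; EF_E = 15+3 = 18
ES_F = max(EF_B=5, EF_D=7) = 7; EF_F = 7+10 = 17
ES_G = 4; EF_G = 4+13 = 17
ES_H = 5; EF_H = 5+13 = 18
ES_I = max(EF_D=7, EF_E=18) = 18; EF_I = 18+4 = 22
ES_J = max(EF_B=5, EF_F=17, EF_G=17, EF_H=18, EF_I=22) = 22; EF_J = 22+15 = 37
Expected project duration μ = 37 days. Critical path: A → E → I → J.

Variance along critical path = 11.111 + 0.444 + 1.778 + 1.778 = 15.111
σ = √15.111 = 3.887 days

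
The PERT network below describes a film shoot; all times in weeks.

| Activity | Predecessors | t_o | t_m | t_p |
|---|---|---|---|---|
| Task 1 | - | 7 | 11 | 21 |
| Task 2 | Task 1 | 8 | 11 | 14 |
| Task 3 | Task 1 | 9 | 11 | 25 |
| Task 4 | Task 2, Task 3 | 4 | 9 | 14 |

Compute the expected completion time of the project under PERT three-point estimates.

te_Task 1 = (7 + 4·11 + 21)/6 = 72/6 = 12
te_Task 2 = (8 + 4·11 + 14)/6 = 66/6 = 11
te_Task 3 = (9 + 4·11 + 25)/6 = 78/6 = 13
te_Task 4 = (4 + 4·9 + 14)/6 = 54/6 = 9

Forward pass:
ES_Task 1 = 0; EF_Task 1 = 12
ES_Task 2 = 12; EF_Task 2 = 12+11 = 23
ES_Task 3 = 12; EF_Task 3 = 12+13 = 25
ES_Task 4 = max(EF_Task 2=23, EF_Task 3=25) = 25; EF_Task 4 = 25+9 = 34
Expected project duration μ = 34 weeks. Critical path: Task 1 → Task 3 → Task 4.

34 weeks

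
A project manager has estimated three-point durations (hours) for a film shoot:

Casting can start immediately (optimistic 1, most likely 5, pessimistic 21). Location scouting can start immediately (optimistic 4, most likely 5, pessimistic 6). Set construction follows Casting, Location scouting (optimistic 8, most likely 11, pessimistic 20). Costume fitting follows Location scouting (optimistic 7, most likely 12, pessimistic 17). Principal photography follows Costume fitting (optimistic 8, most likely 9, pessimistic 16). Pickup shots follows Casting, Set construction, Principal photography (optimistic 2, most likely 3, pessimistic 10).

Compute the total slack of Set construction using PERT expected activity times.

8 hours

te_Casting = (1 + 4·5 + 21)/6 = 42/6 = 7
te_Location scouting = (4 + 4·5 + 6)/6 = 30/6 = 5
te_Set construction = (8 + 4·11 + 20)/6 = 72/6 = 12
te_Costume fitting = (7 + 4·12 + 17)/6 = 72/6 = 12
te_Principal photography = (8 + 4·9 + 16)/6 = 60/6 = 10
te_Pickup shots = (2 + 4·3 + 10)/6 = 24/6 = 4

Forward pass:
ES_Casting = 0; EF_Casting = 7
ES_Location scouting = 0; EF_Location scouting = 5
ES_Set construction = max(EF_Casting=7, EF_Location scouting=5) = 7; EF_Set construction = 7+12 = 19
ES_Costume fitting = 5; EF_Costume fitting = 5+12 = 17
ES_Principal photography = 17; EF_Principal photography = 17+10 = 27
ES_Pickup shots = max(EF_Casting=7, EF_Set construction=19, EF_Principal photography=27) = 27; EF_Pickup shots = 27+4 = 31
Expected project duration μ = 31 hours. Critical path: Location scouting → Costume fitting → Principal photography → Pickup shots.

Backward pass:
LF_Pickup shots = 31; LS_Pickup shots = 31−4 = 27
LF_Principal photography = LS_Pickup shots = 27; LS_Principal photography = 27−10 = 17
LF_Costume fitting = LS_Principal photography = 17; LS_Costume fitting = 17−12 = 5
LF_Set construction = LS_Pickup shots = 27; LS_Set construction = 27−12 = 15
LF_Location scouting = min(LS_Set construction=15, LS_Costume fitting=5) = 5; LS_Location scouting = 5−5 = 0
LF_Casting = min(LS_Set construction=15, LS_Pickup shots=27) = 15; LS_Casting = 15−7 = 8
Slack_Set construction = LS_Set construction − ES_Set construction = 15 − 7 = 8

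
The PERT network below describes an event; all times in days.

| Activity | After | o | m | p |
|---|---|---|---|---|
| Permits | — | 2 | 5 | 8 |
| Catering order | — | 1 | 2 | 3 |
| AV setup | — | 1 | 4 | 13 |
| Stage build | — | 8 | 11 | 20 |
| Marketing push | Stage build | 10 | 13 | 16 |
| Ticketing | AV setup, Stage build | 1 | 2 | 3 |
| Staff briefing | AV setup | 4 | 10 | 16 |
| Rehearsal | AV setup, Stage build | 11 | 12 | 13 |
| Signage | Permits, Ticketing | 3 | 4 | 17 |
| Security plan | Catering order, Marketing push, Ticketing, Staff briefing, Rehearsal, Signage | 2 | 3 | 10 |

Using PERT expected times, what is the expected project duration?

te_Permits = (2 + 4·5 + 8)/6 = 30/6 = 5
te_Catering order = (1 + 4·2 + 3)/6 = 12/6 = 2
te_AV setup = (1 + 4·4 + 13)/6 = 30/6 = 5
te_Stage build = (8 + 4·11 + 20)/6 = 72/6 = 12
te_Marketing push = (10 + 4·13 + 16)/6 = 78/6 = 13
te_Ticketing = (1 + 4·2 + 3)/6 = 12/6 = 2
te_Staff briefing = (4 + 4·10 + 16)/6 = 60/6 = 10
te_Rehearsal = (11 + 4·12 + 13)/6 = 72/6 = 12
te_Signage = (3 + 4·4 + 17)/6 = 36/6 = 6
te_Security plan = (2 + 4·3 + 10)/6 = 24/6 = 4

Forward pass:
ES_Permits = 0; EF_Permits = 5
ES_Catering order = 0; EF_Catering order = 2
ES_AV setup = 0; EF_AV setup = 5
ES_Stage build = 0; EF_Stage build = 12
ES_Marketing push = 12; EF_Marketing push = 12+13 = 25
ES_Ticketing = max(EF_AV setup=5, EF_Stage build=12) = 12; EF_Ticketing = 12+2 = 14
ES_Staff briefing = 5; EF_Staff briefing = 5+10 = 15
ES_Rehearsal = max(EF_AV setup=5, EF_Stage build=12) = 12; EF_Rehearsal = 12+12 = 24
ES_Signage = max(EF_Permits=5, EF_Ticketing=14) = 14; EF_Signage = 14+6 = 20
ES_Security plan = max(EF_Catering order=2, EF_Marketing push=25, EF_Ticketing=14, EF_Staff briefing=15, EF_Rehearsal=24, EF_Signage=20) = 25; EF_Security plan = 25+4 = 29
Expected project duration μ = 29 days. Critical path: Stage build → Marketing push → Security plan.

29 days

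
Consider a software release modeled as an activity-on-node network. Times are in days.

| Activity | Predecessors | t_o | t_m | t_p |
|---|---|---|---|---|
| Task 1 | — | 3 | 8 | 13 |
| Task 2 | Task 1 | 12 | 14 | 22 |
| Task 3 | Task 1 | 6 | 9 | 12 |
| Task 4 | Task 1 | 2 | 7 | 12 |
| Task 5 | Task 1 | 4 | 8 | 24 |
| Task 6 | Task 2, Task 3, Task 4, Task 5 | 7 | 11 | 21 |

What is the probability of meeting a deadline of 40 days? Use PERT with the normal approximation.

0.934

te_Task 1 = (3 + 4·8 + 13)/6 = 48/6 = 8; σ²_Task 1 = ((13−3)/6)² = 2.778
te_Task 2 = (12 + 4·14 + 22)/6 = 90/6 = 15; σ²_Task 2 = ((22−12)/6)² = 2.778
te_Task 3 = (6 + 4·9 + 12)/6 = 54/6 = 9; σ²_Task 3 = ((12−6)/6)² = 1.000
te_Task 4 = (2 + 4·7 + 12)/6 = 42/6 = 7; σ²_Task 4 = ((12−2)/6)² = 2.778
te_Task 5 = (4 + 4·8 + 24)/6 = 60/6 = 10; σ²_Task 5 = ((24−4)/6)² = 11.111
te_Task 6 = (7 + 4·11 + 21)/6 = 72/6 = 12; σ²_Task 6 = ((21−7)/6)² = 5.444

Forward pass:
ES_Task 1 = 0; EF_Task 1 = 8
ES_Task 2 = 8; EF_Task 2 = 8+15 = 23
ES_Task 3 = 8; EF_Task 3 = 8+9 = 17
ES_Task 4 = 8; EF_Task 4 = 8+7 = 15
ES_Task 5 = 8; EF_Task 5 = 8+10 = 18
ES_Task 6 = max(EF_Task 2=23, EF_Task 3=17, EF_Task 4=15, EF_Task 5=18) = 23; EF_Task 6 = 23+12 = 35
Expected project duration μ = 35 days. Critical path: Task 1 → Task 2 → Task 6.

Variance along critical path = 2.778 + 2.778 + 5.444 = 11.000; σ = √11.000 = 3.317 days.
Z = (40 − 35) / 3.317 = 1.508
P(T ≤ 40) = Φ(1.508) ≈ 0.934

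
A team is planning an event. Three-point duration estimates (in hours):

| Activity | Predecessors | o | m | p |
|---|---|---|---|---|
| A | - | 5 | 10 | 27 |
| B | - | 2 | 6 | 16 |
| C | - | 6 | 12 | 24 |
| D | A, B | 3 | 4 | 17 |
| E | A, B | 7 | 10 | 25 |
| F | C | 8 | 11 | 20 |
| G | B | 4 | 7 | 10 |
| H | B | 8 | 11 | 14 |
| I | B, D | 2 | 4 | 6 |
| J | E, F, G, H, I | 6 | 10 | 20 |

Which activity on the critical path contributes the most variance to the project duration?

C

te_A = (5 + 4·10 + 27)/6 = 72/6 = 12; σ²_A = ((27−5)/6)² = 13.444
te_B = (2 + 4·6 + 16)/6 = 42/6 = 7; σ²_B = ((16−2)/6)² = 5.444
te_C = (6 + 4·12 + 24)/6 = 78/6 = 13; σ²_C = ((24−6)/6)² = 9.000
te_D = (3 + 4·4 + 17)/6 = 36/6 = 6; σ²_D = ((17−3)/6)² = 5.444
te_E = (7 + 4·10 + 25)/6 = 72/6 = 12; σ²_E = ((25−7)/6)² = 9.000
te_F = (8 + 4·11 + 20)/6 = 72/6 = 12; σ²_F = ((20−8)/6)² = 4.000
te_G = (4 + 4·7 + 10)/6 = 42/6 = 7; σ²_G = ((10−4)/6)² = 1.000
te_H = (8 + 4·11 + 14)/6 = 66/6 = 11; σ²_H = ((14−8)/6)² = 1.000
te_I = (2 + 4·4 + 6)/6 = 24/6 = 4; σ²_I = ((6−2)/6)² = 0.444
te_J = (6 + 4·10 + 20)/6 = 66/6 = 11; σ²_J = ((20−6)/6)² = 5.444

Forward pass:
ES_A = 0; EF_A = 12
ES_B = 0; EF_B = 7
ES_C = 0; EF_C = 13
ES_D = max(EF_A=12, EF_B=7) = 12; EF_D = 12+6 = 18
ES_E = max(EF_A=12, EF_B=7) = 12; EF_E = 12+12 = 24
ES_F = 13; EF_F = 13+12 = 25
ES_G = 7; EF_G = 7+7 = 14
ES_H = 7; EF_H = 7+11 = 18
ES_I = max(EF_B=7, EF_D=18) = 18; EF_I = 18+4 = 22
ES_J = max(EF_E=24, EF_F=25, EF_G=14, EF_H=18, EF_I=22) = 25; EF_J = 25+11 = 36
Expected project duration μ = 36 hours. Critical path: C → F → J.

Variances on critical path: σ²_C=9.000, σ²_F=4.000, σ²_J=5.444.
Largest is σ²_C = 9.000.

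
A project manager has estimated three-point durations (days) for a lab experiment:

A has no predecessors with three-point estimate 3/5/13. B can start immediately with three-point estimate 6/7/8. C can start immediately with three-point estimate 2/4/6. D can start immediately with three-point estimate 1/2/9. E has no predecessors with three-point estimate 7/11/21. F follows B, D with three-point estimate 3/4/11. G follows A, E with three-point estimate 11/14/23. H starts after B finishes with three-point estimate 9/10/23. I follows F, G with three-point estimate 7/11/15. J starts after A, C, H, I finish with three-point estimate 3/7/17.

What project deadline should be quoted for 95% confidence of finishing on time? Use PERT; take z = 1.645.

te_A = (3 + 4·5 + 13)/6 = 36/6 = 6; σ²_A = ((13−3)/6)² = 2.778
te_B = (6 + 4·7 + 8)/6 = 42/6 = 7; σ²_B = ((8−6)/6)² = 0.111
te_C = (2 + 4·4 + 6)/6 = 24/6 = 4; σ²_C = ((6−2)/6)² = 0.444
te_D = (1 + 4·2 + 9)/6 = 18/6 = 3; σ²_D = ((9−1)/6)² = 1.778
te_E = (7 + 4·11 + 21)/6 = 72/6 = 12; σ²_E = ((21−7)/6)² = 5.444
te_F = (3 + 4·4 + 11)/6 = 30/6 = 5; σ²_F = ((11−3)/6)² = 1.778
te_G = (11 + 4·14 + 23)/6 = 90/6 = 15; σ²_G = ((23−11)/6)² = 4.000
te_H = (9 + 4·10 + 23)/6 = 72/6 = 12; σ²_H = ((23−9)/6)² = 5.444
te_I = (7 + 4·11 + 15)/6 = 66/6 = 11; σ²_I = ((15−7)/6)² = 1.778
te_J = (3 + 4·7 + 17)/6 = 48/6 = 8; σ²_J = ((17−3)/6)² = 5.444

Forward pass:
ES_A = 0; EF_A = 6
ES_B = 0; EF_B = 7
ES_C = 0; EF_C = 4
ES_D = 0; EF_D = 3
ES_E = 0; EF_E = 12
ES_F = max(EF_B=7, EF_D=3) = 7; EF_F = 7+5 = 12
ES_G = max(EF_A=6, EF_E=12) = 12; EF_G = 12+15 = 27
ES_H = 7; EF_H = 7+12 = 19
ES_I = max(EF_F=12, EF_G=27) = 27; EF_I = 27+11 = 38
ES_J = max(EF_A=6, EF_C=4, EF_H=19, EF_I=38) = 38; EF_J = 38+8 = 46
Expected project duration μ = 46 days. Critical path: E → G → I → J.

Variance along critical path = 5.444 + 4.000 + 1.778 + 5.444 = 16.667; σ = 4.082 days.
D = μ + z·σ = 46 + 1.645·4.082 = 52.7 days

52.7 days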